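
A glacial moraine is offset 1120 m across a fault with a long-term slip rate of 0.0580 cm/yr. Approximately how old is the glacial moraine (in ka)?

1930 ka

age = offset / rate = 1120 m / (0.0580 cm/yr) = 1.93e+06 yr = 1930 ka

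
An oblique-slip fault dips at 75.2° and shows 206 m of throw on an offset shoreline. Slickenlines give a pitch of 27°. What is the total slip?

469 m

dip-slip = throw / sin(dip) = 206 / sin(75.2°) = 213.1 m
net slip = dip-slip / sin(rake) = 213.1 / sin(27°) = 469 m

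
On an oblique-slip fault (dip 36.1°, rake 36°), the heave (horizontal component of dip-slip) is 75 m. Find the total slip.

dip-slip = heave / cos(dip) = 75 / cos(36.1°) = 92.82 m
net slip = dip-slip / sin(rake) = 92.82 / sin(36°) = 158 m

158 m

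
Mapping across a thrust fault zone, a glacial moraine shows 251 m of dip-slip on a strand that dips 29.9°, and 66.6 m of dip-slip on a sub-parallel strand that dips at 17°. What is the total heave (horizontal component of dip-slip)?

281 m

heave_A = 251 × cos(29.9°) = 217.6 m
heave_B = 66.6 × cos(17°) = 63.69 m
total = 217.6 + 63.69 = 281 m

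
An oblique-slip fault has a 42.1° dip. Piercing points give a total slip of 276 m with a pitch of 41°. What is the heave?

134 m

dip-slip = net slip × sin(rake) = 276 m × sin(41°) = 181.1 m
heave = dip-slip × cos(dip) = 181.1 × cos(42.1°) = 134 m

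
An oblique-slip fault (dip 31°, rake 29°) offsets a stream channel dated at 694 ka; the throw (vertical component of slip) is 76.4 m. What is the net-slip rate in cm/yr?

dip-slip = throw / sin(dip) = 76.4 / sin(31°) = 148.3 m
net slip = dip-slip / sin(rake) = 148.3 / sin(29°) = 306 m
rate = 306 m / 694 ka = 0.000441 m/yr = 0.0441 cm/yr

0.0441 cm/yr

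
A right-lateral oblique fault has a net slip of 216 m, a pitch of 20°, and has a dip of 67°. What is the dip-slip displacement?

73.9 m

dip-slip = net slip × sin(rake) = 216 m × sin(20°) = 73.9 m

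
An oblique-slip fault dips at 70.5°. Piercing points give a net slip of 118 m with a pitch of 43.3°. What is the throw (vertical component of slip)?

76.3 m

dip-slip = net slip × sin(rake) = 118 m × sin(43.3°) = 80.93 m
throw = dip-slip × sin(dip) = 80.93 × sin(70.5°) = 76.3 m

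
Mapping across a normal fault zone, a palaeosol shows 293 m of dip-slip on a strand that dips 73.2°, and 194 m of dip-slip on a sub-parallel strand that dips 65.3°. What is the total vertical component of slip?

457 m

throw_A = 293 × sin(73.2°) = 280.5 m
throw_B = 194 × sin(65.3°) = 176.3 m
total = 280.5 + 176.3 = 457 m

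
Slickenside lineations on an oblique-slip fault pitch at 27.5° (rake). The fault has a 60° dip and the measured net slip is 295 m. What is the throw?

dip-slip = net slip × sin(rake) = 295 m × sin(27.5°) = 136.2 m
throw = dip-slip × sin(dip) = 136.2 × sin(60°) = 118 m

118 m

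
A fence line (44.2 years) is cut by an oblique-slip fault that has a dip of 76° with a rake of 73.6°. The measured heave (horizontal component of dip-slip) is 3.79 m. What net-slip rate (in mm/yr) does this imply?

dip-slip = heave / cos(dip) = 3.79 / cos(76°) = 15.67 m
net slip = dip-slip / sin(rake) = 15.67 / sin(73.6°) = 16.33 m
rate = 16.33 m / 44.2 years = 0.369 m/yr = 369 mm/yr

369 mm/yr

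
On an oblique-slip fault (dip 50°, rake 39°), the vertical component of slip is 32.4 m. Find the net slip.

67.2 m

dip-slip = throw / sin(dip) = 32.4 / sin(50°) = 42.30 m
net slip = dip-slip / sin(rake) = 42.30 / sin(39°) = 67.2 m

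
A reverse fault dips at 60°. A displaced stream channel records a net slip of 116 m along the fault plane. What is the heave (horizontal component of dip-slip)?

58 m

heave = dip-slip × cos(dip) = 116 m × cos(60°) = 58 m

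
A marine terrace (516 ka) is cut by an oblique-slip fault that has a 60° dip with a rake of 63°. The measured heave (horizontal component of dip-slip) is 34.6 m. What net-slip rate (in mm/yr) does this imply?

dip-slip = heave / cos(dip) = 34.6 / cos(60°) = 69.20 m
net slip = dip-slip / sin(rake) = 69.20 / sin(63°) = 77.66 m
rate = 77.66 m / 516 ka = 0.000151 m/yr = 0.151 mm/yr

0.151 mm/yr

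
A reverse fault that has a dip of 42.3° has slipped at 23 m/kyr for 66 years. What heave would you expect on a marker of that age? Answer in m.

dip-slip = rate × time = 23 m/kyr × 66 years = 1.518 m
heave = dip-slip × cos(dip) = 1.518 × cos(42.3°) = 1.12 m

1.12 m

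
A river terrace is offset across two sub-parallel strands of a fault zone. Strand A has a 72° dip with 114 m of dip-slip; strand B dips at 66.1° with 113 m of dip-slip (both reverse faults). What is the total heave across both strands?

81 m

heave_A = 114 × cos(72°) = 35.23 m
heave_B = 113 × cos(66.1°) = 45.78 m
total = 35.23 + 45.78 = 81 m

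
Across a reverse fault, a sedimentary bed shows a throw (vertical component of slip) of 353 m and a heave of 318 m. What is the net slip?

475 m

net slip = √(throw² + heave²) = √(353² + 318²) = 475 m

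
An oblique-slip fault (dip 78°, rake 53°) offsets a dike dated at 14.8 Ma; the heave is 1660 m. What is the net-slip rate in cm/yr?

dip-slip = heave / cos(dip) = 1660 / cos(78°) = 7984 m
net slip = dip-slip / sin(rake) = 7984 / sin(53°) = 9997 m
rate = 9997 m / 14.8 Ma = 0.000675 m/yr = 0.0675 cm/yr

0.0675 cm/yr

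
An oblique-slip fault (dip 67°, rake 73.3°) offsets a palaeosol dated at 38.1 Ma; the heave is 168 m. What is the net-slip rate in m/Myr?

dip-slip = heave / cos(dip) = 168 / cos(67°) = 430 m
net slip = dip-slip / sin(rake) = 430 / sin(73.3°) = 448.9 m
rate = 448.9 m / 38.1 Ma = 0.0000118 m/yr = 11.8 m/Myr

11.8 m/Myr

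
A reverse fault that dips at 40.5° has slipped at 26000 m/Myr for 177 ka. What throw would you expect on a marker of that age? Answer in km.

dip-slip = rate × time = 26000 m/Myr × 177 ka = 4602 m
throw = dip-slip × sin(dip) = 4602 × sin(40.5°) = 2990 m = 2.99 km

2.99 km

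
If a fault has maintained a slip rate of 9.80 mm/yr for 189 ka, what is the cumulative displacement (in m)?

slip = rate × time = 9.80 mm/yr × 189 ka = 1850 m

1850 m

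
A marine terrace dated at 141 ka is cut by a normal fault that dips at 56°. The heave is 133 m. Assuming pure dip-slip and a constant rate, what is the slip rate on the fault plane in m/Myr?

1690 m/Myr

dip-slip = heave / cos(dip) = 133 m / cos(56°) = 237.8 m
rate = 237.8 m / 141 ka = 0.00169 m/yr = 1690 m/Myr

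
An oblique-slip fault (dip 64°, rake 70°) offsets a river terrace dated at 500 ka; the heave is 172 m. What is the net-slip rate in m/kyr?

dip-slip = heave / cos(dip) = 172 / cos(64°) = 392.4 m
net slip = dip-slip / sin(rake) = 392.4 / sin(70°) = 417.5 m
rate = 417.5 m / 500 ka = 0.000835 m/yr = 0.835 m/kyr

0.835 m/kyr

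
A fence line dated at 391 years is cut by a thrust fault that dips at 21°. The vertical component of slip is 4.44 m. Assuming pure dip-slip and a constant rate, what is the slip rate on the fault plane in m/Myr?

dip-slip = throw / sin(dip) = 4.44 m / sin(21°) = 12.39 m
rate = 12.39 m / 391 years = 0.0317 m/yr = 31700 m/Myr

31700 m/Myr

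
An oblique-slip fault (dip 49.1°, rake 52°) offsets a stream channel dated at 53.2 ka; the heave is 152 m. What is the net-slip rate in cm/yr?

0.554 cm/yr

dip-slip = heave / cos(dip) = 152 / cos(49.1°) = 232.2 m
net slip = dip-slip / sin(rake) = 232.2 / sin(52°) = 294.6 m
rate = 294.6 m / 53.2 ka = 0.00554 m/yr = 0.554 cm/yr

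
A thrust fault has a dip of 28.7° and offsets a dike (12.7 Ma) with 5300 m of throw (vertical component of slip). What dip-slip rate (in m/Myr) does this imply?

869 m/Myr

dip-slip = throw / sin(dip) = 5300 m / sin(28.7°) = 11040 m
rate = 11040 m / 12.7 Ma = 0.000869 m/yr = 869 m/Myr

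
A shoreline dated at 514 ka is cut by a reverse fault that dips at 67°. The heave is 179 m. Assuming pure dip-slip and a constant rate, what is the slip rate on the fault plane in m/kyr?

dip-slip = heave / cos(dip) = 179 m / cos(67°) = 458.1 m
rate = 458.1 m / 514 ka = 0.000891 m/yr = 0.891 m/kyr

0.891 m/kyr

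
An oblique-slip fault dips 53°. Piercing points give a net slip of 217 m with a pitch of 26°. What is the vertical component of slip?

dip-slip = net slip × sin(rake) = 217 m × sin(26°) = 95.13 m
throw = dip-slip × sin(dip) = 95.13 × sin(53°) = 76 m

76 m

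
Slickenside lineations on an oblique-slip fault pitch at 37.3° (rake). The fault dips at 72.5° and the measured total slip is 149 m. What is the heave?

dip-slip = net slip × sin(rake) = 149 m × sin(37.3°) = 90.29 m
heave = dip-slip × cos(dip) = 90.29 × cos(72.5°) = 27.2 m

27.2 m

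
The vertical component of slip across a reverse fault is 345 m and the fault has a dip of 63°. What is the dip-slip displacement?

dip-slip = throw / sin(dip) = 345 / sin(63°) = 387 m

387 m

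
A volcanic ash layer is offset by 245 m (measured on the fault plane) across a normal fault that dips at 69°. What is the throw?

229 m

throw = dip-slip × sin(dip) = 245 m × sin(69°) = 229 m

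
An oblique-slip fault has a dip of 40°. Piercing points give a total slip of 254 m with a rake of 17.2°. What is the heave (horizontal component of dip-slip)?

57.5 m

dip-slip = net slip × sin(rake) = 254 m × sin(17.2°) = 75.11 m
heave = dip-slip × cos(dip) = 75.11 × cos(40°) = 57.5 m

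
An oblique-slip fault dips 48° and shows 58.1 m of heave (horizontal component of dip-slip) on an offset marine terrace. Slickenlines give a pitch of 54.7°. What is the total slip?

dip-slip = heave / cos(dip) = 58.1 / cos(48°) = 86.83 m
net slip = dip-slip / sin(rake) = 86.83 / sin(54.7°) = 106 m

106 m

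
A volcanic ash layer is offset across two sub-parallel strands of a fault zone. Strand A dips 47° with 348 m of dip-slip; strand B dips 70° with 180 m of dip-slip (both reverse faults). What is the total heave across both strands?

heave_A = 348 × cos(47°) = 237.3 m
heave_B = 180 × cos(70°) = 61.56 m
total = 237.3 + 61.56 = 299 m

299 m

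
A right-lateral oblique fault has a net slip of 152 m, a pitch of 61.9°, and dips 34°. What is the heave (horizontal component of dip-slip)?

dip-slip = net slip × sin(rake) = 152 m × sin(61.9°) = 134.1 m
heave = dip-slip × cos(dip) = 134.1 × cos(34°) = 111 m

111 m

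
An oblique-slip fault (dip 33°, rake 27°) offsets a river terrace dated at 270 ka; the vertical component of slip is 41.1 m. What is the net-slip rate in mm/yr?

dip-slip = throw / sin(dip) = 41.1 / sin(33°) = 75.46 m
net slip = dip-slip / sin(rake) = 75.46 / sin(27°) = 166.2 m
rate = 166.2 m / 270 ka = 0.000616 m/yr = 0.616 mm/yr

0.616 mm/yr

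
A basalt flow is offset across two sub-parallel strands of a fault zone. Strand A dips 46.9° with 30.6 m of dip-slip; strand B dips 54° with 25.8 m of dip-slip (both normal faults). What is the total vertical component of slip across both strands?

43.2 m

throw_A = 30.6 × sin(46.9°) = 22.34 m
throw_B = 25.8 × sin(54°) = 20.87 m
total = 22.34 + 20.87 = 43.2 m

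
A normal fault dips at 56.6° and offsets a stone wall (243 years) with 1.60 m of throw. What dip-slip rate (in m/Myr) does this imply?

7890 m/Myr

dip-slip = throw / sin(dip) = 1.60 m / sin(56.6°) = 1.917 m
rate = 1.917 m / 243 years = 0.00789 m/yr = 7890 m/Myr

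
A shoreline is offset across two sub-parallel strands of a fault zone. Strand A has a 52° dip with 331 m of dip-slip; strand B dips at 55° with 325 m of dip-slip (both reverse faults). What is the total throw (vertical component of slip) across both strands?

527 m

throw_A = 331 × sin(52°) = 260.8 m
throw_B = 325 × sin(55°) = 266.2 m
total = 260.8 + 266.2 = 527 m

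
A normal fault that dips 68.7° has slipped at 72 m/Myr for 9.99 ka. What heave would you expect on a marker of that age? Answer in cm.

dip-slip = rate × time = 72 m/Myr × 9.99 ka = 0.7193 m
heave = dip-slip × cos(dip) = 0.7193 × cos(68.7°) = 0.261 m = 26.1 cm

26.1 cm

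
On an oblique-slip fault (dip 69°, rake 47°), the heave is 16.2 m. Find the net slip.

dip-slip = heave / cos(dip) = 16.2 / cos(69°) = 45.20 m
net slip = dip-slip / sin(rake) = 45.20 / sin(47°) = 61.8 m

61.8 m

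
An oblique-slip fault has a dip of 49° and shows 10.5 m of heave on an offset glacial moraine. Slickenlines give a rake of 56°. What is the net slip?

19.3 m

dip-slip = heave / cos(dip) = 10.5 / cos(49°) = 16 m
net slip = dip-slip / sin(rake) = 16 / sin(56°) = 19.3 m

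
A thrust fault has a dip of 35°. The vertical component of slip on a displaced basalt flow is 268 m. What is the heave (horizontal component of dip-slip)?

heave = throw / tan(dip) = 268 / tan(35°) = 383 m

383 m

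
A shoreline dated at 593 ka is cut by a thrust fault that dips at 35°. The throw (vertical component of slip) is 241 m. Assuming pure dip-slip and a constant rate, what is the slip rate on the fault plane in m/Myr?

709 m/Myr

dip-slip = throw / sin(dip) = 241 m / sin(35°) = 420.2 m
rate = 420.2 m / 593 ka = 0.000709 m/yr = 709 m/Myr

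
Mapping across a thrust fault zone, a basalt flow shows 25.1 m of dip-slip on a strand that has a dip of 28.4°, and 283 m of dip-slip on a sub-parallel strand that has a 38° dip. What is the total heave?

245 m

heave_A = 25.1 × cos(28.4°) = 22.08 m
heave_B = 283 × cos(38°) = 223 m
total = 22.08 + 223 = 245 m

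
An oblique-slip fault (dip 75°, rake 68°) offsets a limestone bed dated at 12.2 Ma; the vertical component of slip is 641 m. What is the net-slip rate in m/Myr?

dip-slip = throw / sin(dip) = 641 / sin(75°) = 663.6 m
net slip = dip-slip / sin(rake) = 663.6 / sin(68°) = 715.7 m
rate = 715.7 m / 12.2 Ma = 0.0000587 m/yr = 58.7 m/Myr

58.7 m/Myr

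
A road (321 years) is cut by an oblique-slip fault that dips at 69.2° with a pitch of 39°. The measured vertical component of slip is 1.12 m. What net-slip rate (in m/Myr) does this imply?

dip-slip = throw / sin(dip) = 1.12 / sin(69.2°) = 1.198 m
net slip = dip-slip / sin(rake) = 1.198 / sin(39°) = 1.904 m
rate = 1.904 m / 321 years = 0.00593 m/yr = 5930 m/Myr

5930 m/Myr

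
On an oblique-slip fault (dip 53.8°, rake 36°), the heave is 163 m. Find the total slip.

470 m

dip-slip = heave / cos(dip) = 163 / cos(53.8°) = 276 m
net slip = dip-slip / sin(rake) = 276 / sin(36°) = 470 m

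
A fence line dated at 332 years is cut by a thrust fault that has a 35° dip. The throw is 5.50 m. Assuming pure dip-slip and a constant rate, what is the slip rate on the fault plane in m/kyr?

dip-slip = throw / sin(dip) = 5.50 m / sin(35°) = 9.589 m
rate = 9.589 m / 332 years = 0.0289 m/yr = 28.9 m/kyr

28.9 m/kyr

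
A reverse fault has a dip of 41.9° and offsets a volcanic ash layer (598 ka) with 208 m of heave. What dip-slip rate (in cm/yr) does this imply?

0.0467 cm/yr

dip-slip = heave / cos(dip) = 208 m / cos(41.9°) = 279.5 m
rate = 279.5 m / 598 ka = 0.000467 m/yr = 0.0467 cm/yr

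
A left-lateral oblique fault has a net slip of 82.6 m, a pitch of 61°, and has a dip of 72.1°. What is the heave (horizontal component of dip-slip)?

22.2 m

dip-slip = net slip × sin(rake) = 82.6 m × sin(61°) = 72.24 m
heave = dip-slip × cos(dip) = 72.24 × cos(72.1°) = 22.2 m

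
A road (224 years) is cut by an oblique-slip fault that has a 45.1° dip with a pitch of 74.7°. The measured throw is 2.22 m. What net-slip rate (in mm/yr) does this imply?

dip-slip = throw / sin(dip) = 2.22 / sin(45.1°) = 3.134 m
net slip = dip-slip / sin(rake) = 3.134 / sin(74.7°) = 3.249 m
rate = 3.249 m / 224 years = 0.0145 m/yr = 14.5 mm/yr

14.5 mm/yr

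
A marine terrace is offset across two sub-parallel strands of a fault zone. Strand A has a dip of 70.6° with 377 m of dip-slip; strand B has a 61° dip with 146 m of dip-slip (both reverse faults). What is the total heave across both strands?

heave_A = 377 × cos(70.6°) = 125.2 m
heave_B = 146 × cos(61°) = 70.78 m
total = 125.2 + 70.78 = 196 m

196 m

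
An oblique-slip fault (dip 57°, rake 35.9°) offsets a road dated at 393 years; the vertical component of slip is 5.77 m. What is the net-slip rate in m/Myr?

dip-slip = throw / sin(dip) = 5.77 / sin(57°) = 6.880 m
net slip = dip-slip / sin(rake) = 6.880 / sin(35.9°) = 11.73 m
rate = 11.73 m / 393 years = 0.0299 m/yr = 29900 m/Myr

29900 m/Myr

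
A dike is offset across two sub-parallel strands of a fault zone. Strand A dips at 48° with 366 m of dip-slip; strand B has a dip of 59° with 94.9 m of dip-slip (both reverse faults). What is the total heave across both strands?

heave_A = 366 × cos(48°) = 244.9 m
heave_B = 94.9 × cos(59°) = 48.88 m
total = 244.9 + 48.88 = 294 m

294 m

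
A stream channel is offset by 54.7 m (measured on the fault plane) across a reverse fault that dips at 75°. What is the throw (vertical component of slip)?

throw = dip-slip × sin(dip) = 54.7 m × sin(75°) = 52.8 m

52.8 m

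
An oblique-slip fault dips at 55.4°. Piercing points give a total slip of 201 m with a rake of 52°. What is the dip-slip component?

dip-slip = net slip × sin(rake) = 201 m × sin(52°) = 158 m

158 m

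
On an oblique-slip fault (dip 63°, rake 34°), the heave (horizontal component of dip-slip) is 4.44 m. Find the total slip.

17.5 m

dip-slip = heave / cos(dip) = 4.44 / cos(63°) = 9.780 m
net slip = dip-slip / sin(rake) = 9.780 / sin(34°) = 17.5 m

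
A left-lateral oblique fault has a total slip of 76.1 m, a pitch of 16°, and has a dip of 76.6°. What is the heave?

dip-slip = net slip × sin(rake) = 76.1 m × sin(16°) = 20.98 m
heave = dip-slip × cos(dip) = 20.98 × cos(76.6°) = 4.86 m

4.86 m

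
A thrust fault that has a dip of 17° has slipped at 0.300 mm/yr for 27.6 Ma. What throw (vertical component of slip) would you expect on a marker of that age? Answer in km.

2.42 km

dip-slip = rate × time = 0.300 mm/yr × 27.6 Ma = 8280 m
throw = dip-slip × sin(dip) = 8280 × sin(17°) = 2420 m = 2.42 km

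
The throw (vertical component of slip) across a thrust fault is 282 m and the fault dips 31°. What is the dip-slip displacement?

548 m

dip-slip = throw / sin(dip) = 282 / sin(31°) = 548 m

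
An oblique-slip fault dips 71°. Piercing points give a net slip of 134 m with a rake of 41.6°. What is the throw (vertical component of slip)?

84.1 m

dip-slip = net slip × sin(rake) = 134 m × sin(41.6°) = 88.97 m
throw = dip-slip × sin(dip) = 88.97 × sin(71°) = 84.1 m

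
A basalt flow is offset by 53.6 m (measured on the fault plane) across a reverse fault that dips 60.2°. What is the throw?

throw = dip-slip × sin(dip) = 53.6 m × sin(60.2°) = 46.5 m

46.5 m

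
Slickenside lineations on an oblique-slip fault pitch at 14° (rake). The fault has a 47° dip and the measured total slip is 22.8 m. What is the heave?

3.76 m

dip-slip = net slip × sin(rake) = 22.8 m × sin(14°) = 5.516 m
heave = dip-slip × cos(dip) = 5.516 × cos(47°) = 3.76 m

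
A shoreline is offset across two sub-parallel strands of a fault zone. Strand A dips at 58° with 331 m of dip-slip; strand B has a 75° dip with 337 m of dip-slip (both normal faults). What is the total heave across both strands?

heave_A = 331 × cos(58°) = 175.4 m
heave_B = 337 × cos(75°) = 87.22 m
total = 175.4 + 87.22 = 263 m

263 m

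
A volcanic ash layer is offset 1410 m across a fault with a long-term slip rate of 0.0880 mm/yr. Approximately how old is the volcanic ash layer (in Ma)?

age = offset / rate = 1410 m / (0.0880 mm/yr) = 1.6e+07 yr = 16 Ma

16 Ma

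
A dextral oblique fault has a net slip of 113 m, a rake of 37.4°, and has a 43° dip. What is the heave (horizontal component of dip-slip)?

dip-slip = net slip × sin(rake) = 113 m × sin(37.4°) = 68.63 m
heave = dip-slip × cos(dip) = 68.63 × cos(43°) = 50.2 m

50.2 m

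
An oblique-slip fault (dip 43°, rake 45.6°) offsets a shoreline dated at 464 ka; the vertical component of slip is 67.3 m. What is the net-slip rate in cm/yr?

dip-slip = throw / sin(dip) = 67.3 / sin(43°) = 98.68 m
net slip = dip-slip / sin(rake) = 98.68 / sin(45.6°) = 138.1 m
rate = 138.1 m / 464 ka = 0.000298 m/yr = 0.0298 cm/yr

0.0298 cm/yr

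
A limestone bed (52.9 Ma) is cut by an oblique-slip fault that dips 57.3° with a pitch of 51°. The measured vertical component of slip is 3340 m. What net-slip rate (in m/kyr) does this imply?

0.0965 m/kyr

dip-slip = throw / sin(dip) = 3340 / sin(57.3°) = 3969 m
net slip = dip-slip / sin(rake) = 3969 / sin(51°) = 5107 m
rate = 5107 m / 52.9 Ma = 0.0000965 m/yr = 0.0965 m/kyr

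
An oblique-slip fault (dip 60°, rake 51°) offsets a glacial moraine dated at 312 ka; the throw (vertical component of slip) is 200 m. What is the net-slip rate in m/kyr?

0.952 m/kyr

dip-slip = throw / sin(dip) = 200 / sin(60°) = 230.9 m
net slip = dip-slip / sin(rake) = 230.9 / sin(51°) = 297.2 m
rate = 297.2 m / 312 ka = 0.000952 m/yr = 0.952 m/kyr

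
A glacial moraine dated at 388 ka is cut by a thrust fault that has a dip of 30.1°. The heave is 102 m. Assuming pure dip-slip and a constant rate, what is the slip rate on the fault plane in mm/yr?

0.304 mm/yr

dip-slip = heave / cos(dip) = 102 m / cos(30.1°) = 117.9 m
rate = 117.9 m / 388 ka = 0.000304 m/yr = 0.304 mm/yr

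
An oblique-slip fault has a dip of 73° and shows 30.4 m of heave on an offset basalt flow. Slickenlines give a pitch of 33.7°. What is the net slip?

187 m

dip-slip = heave / cos(dip) = 30.4 / cos(73°) = 104 m
net slip = dip-slip / sin(rake) = 104 / sin(33.7°) = 187 m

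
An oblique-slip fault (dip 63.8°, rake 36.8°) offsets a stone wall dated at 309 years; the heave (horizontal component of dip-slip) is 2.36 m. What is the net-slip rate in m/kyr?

28.9 m/kyr

dip-slip = heave / cos(dip) = 2.36 / cos(63.8°) = 5.345 m
net slip = dip-slip / sin(rake) = 5.345 / sin(36.8°) = 8.923 m
rate = 8.923 m / 309 years = 0.0289 m/yr = 28.9 m/kyr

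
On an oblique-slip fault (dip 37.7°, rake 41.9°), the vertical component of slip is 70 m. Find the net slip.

171 m

dip-slip = throw / sin(dip) = 70 / sin(37.7°) = 114.5 m
net slip = dip-slip / sin(rake) = 114.5 / sin(41.9°) = 171 m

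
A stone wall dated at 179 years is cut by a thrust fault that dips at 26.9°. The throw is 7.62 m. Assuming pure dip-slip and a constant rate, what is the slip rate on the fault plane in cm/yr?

dip-slip = throw / sin(dip) = 7.62 m / sin(26.9°) = 16.84 m
rate = 16.84 m / 179 years = 0.0941 m/yr = 9.41 cm/yr

9.41 cm/yr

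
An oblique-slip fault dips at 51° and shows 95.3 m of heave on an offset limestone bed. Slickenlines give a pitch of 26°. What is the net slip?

dip-slip = heave / cos(dip) = 95.3 / cos(51°) = 151.4 m
net slip = dip-slip / sin(rake) = 151.4 / sin(26°) = 345 m

345 m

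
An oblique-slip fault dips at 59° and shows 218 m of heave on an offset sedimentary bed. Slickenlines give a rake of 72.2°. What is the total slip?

dip-slip = heave / cos(dip) = 218 / cos(59°) = 423.3 m
net slip = dip-slip / sin(rake) = 423.3 / sin(72.2°) = 445 m

445 m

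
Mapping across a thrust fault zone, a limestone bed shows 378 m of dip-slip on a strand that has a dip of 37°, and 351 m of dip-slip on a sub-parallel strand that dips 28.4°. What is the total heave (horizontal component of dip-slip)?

611 m

heave_A = 378 × cos(37°) = 301.9 m
heave_B = 351 × cos(28.4°) = 308.8 m
total = 301.9 + 308.8 = 611 m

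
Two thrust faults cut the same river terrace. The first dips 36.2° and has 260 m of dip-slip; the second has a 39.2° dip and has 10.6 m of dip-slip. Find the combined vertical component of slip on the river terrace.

160 m

throw_A = 260 × sin(36.2°) = 153.6 m
throw_B = 10.6 × sin(39.2°) = 6.700 m
total = 153.6 + 6.700 = 160 m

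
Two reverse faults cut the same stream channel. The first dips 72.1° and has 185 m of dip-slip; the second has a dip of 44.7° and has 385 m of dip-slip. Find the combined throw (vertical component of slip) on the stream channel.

447 m

throw_A = 185 × sin(72.1°) = 176 m
throw_B = 385 × sin(44.7°) = 270.8 m
total = 176 + 270.8 = 447 m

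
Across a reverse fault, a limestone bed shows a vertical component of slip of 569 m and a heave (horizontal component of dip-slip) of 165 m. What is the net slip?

net slip = √(throw² + heave²) = √(569² + 165²) = 592 m

592 m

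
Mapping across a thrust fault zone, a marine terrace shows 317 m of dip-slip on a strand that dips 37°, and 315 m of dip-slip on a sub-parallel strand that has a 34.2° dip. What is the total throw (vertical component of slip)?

throw_A = 317 × sin(37°) = 190.8 m
throw_B = 315 × sin(34.2°) = 177.1 m
total = 190.8 + 177.1 = 368 m

368 m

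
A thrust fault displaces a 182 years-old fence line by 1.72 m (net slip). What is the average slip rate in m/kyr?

9.45 m/kyr

rate = 1.72 m / 182 years = 0.00945 m/yr = 9.45 m/kyr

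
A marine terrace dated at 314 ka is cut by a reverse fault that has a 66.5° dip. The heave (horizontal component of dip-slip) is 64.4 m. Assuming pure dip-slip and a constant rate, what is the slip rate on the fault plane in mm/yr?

0.514 mm/yr

dip-slip = heave / cos(dip) = 64.4 m / cos(66.5°) = 161.5 m
rate = 161.5 m / 314 ka = 0.000514 m/yr = 0.514 mm/yr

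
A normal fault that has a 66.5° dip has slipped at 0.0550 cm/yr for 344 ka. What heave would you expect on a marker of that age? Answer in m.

dip-slip = rate × time = 0.0550 cm/yr × 344 ka = 189.2 m
heave = dip-slip × cos(dip) = 189.2 × cos(66.5°) = 75.4 m

75.4 m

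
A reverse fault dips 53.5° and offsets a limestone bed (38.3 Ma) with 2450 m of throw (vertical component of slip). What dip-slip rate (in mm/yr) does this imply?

0.0796 mm/yr

dip-slip = throw / sin(dip) = 2450 m / sin(53.5°) = 3048 m
rate = 3048 m / 38.3 Ma = 0.0000796 m/yr = 0.0796 mm/yr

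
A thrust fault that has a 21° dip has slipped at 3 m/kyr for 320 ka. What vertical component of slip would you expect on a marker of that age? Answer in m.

344 m

dip-slip = rate × time = 3 m/kyr × 320 ka = 960 m
throw = dip-slip × sin(dip) = 960 × sin(21°) = 344 m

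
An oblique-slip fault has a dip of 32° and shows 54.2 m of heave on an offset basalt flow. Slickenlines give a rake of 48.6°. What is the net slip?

dip-slip = heave / cos(dip) = 54.2 / cos(32°) = 63.91 m
net slip = dip-slip / sin(rake) = 63.91 / sin(48.6°) = 85.2 m

85.2 m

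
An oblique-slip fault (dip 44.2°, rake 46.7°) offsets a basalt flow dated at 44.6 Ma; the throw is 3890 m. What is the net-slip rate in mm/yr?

dip-slip = throw / sin(dip) = 3890 / sin(44.2°) = 5580 m
net slip = dip-slip / sin(rake) = 5580 / sin(46.7°) = 7667 m
rate = 7667 m / 44.6 Ma = 0.000172 m/yr = 0.172 mm/yr

0.172 mm/yr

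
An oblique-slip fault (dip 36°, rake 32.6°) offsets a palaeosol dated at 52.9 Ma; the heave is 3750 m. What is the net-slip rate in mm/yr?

0.163 mm/yr

dip-slip = heave / cos(dip) = 3750 / cos(36°) = 4635 m
net slip = dip-slip / sin(rake) = 4635 / sin(32.6°) = 8603 m
rate = 8603 m / 52.9 Ma = 0.000163 m/yr = 0.163 mm/yr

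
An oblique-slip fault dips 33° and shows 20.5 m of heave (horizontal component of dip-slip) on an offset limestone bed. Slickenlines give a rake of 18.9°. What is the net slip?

75.5 m

dip-slip = heave / cos(dip) = 20.5 / cos(33°) = 24.44 m
net slip = dip-slip / sin(rake) = 24.44 / sin(18.9°) = 75.5 m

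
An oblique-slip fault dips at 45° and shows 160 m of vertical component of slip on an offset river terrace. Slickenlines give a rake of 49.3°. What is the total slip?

298 m

dip-slip = throw / sin(dip) = 160 / sin(45°) = 226.3 m
net slip = dip-slip / sin(rake) = 226.3 / sin(49.3°) = 298 m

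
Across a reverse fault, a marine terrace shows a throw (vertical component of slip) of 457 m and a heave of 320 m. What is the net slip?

558 m

net slip = √(throw² + heave²) = √(457² + 320²) = 558 m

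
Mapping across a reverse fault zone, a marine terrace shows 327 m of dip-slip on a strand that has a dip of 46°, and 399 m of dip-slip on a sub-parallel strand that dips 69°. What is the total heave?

heave_A = 327 × cos(46°) = 227.2 m
heave_B = 399 × cos(69°) = 143 m
total = 227.2 + 143 = 370 m

370 m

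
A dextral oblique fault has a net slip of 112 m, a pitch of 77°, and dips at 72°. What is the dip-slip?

109 m

dip-slip = net slip × sin(rake) = 112 m × sin(77°) = 109 m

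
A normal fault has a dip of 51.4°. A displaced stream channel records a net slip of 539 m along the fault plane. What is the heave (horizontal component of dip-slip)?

336 m

heave = dip-slip × cos(dip) = 539 m × cos(51.4°) = 336 m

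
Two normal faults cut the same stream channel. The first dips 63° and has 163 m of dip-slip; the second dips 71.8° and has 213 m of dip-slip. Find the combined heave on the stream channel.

141 m

heave_A = 163 × cos(63°) = 74 m
heave_B = 213 × cos(71.8°) = 66.53 m
total = 74 + 66.53 = 141 m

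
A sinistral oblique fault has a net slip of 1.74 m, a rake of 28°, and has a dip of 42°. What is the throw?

dip-slip = net slip × sin(rake) = 1.74 m × sin(28°) = 0.8169 m
throw = dip-slip × sin(dip) = 0.8169 × sin(42°) = 0.547 m

0.547 m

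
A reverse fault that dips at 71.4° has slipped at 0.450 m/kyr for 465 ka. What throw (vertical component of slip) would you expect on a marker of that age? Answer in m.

dip-slip = rate × time = 0.450 m/kyr × 465 ka = 209.2 m
throw = dip-slip × sin(dip) = 209.2 × sin(71.4°) = 198 m

198 m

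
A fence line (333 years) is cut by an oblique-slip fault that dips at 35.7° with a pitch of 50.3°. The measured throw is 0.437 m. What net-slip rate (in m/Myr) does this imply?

2920 m/Myr

dip-slip = throw / sin(dip) = 0.437 / sin(35.7°) = 0.7489 m
net slip = dip-slip / sin(rake) = 0.7489 / sin(50.3°) = 0.9733 m
rate = 0.9733 m / 333 years = 0.00292 m/yr = 2920 m/Myr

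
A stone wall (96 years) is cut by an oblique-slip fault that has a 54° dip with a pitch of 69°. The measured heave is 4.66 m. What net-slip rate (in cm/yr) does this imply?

8.85 cm/yr

dip-slip = heave / cos(dip) = 4.66 / cos(54°) = 7.928 m
net slip = dip-slip / sin(rake) = 7.928 / sin(69°) = 8.492 m
rate = 8.492 m / 96 years = 0.0885 m/yr = 8.85 cm/yr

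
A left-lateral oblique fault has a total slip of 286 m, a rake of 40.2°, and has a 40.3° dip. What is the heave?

dip-slip = net slip × sin(rake) = 286 m × sin(40.2°) = 184.6 m
heave = dip-slip × cos(dip) = 184.6 × cos(40.3°) = 141 m

141 m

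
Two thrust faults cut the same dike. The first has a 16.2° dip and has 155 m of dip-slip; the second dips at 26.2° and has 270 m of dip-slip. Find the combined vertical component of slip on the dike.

throw_A = 155 × sin(16.2°) = 43.24 m
throw_B = 270 × sin(26.2°) = 119.2 m
total = 43.24 + 119.2 = 162 m

162 m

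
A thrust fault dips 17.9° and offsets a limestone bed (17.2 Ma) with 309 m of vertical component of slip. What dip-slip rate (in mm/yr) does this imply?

dip-slip = throw / sin(dip) = 309 m / sin(17.9°) = 1005 m
rate = 1005 m / 17.2 Ma = 0.0000585 m/yr = 0.0585 mm/yr

0.0585 mm/yr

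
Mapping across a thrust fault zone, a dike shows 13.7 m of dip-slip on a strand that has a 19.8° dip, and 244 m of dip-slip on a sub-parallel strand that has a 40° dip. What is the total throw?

throw_A = 13.7 × sin(19.8°) = 4.641 m
throw_B = 244 × sin(40°) = 156.8 m
total = 4.641 + 156.8 = 161 m

161 m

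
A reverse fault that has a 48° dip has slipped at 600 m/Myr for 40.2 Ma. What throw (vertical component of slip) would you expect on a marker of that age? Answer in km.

17.9 km

dip-slip = rate × time = 600 m/Myr × 40.2 Ma = 24120 m
throw = dip-slip × sin(dip) = 24120 × sin(48°) = 17900 m = 17.9 km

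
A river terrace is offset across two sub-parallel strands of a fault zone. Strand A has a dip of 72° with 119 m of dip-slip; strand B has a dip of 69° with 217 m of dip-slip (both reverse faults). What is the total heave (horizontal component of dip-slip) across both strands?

heave_A = 119 × cos(72°) = 36.77 m
heave_B = 217 × cos(69°) = 77.77 m
total = 36.77 + 77.77 = 115 m

115 m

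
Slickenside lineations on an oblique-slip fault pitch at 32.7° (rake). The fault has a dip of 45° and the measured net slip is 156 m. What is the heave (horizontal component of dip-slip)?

59.6 m

dip-slip = net slip × sin(rake) = 156 m × sin(32.7°) = 84.28 m
heave = dip-slip × cos(dip) = 84.28 × cos(45°) = 59.6 m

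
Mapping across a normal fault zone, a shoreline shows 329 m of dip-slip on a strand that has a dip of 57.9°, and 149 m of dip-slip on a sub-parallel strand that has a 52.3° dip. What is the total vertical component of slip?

397 m

throw_A = 329 × sin(57.9°) = 278.7 m
throw_B = 149 × sin(52.3°) = 117.9 m
total = 278.7 + 117.9 = 397 m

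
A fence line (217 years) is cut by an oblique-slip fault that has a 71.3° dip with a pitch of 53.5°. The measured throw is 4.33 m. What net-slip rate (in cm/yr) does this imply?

2.62 cm/yr

dip-slip = throw / sin(dip) = 4.33 / sin(71.3°) = 4.571 m
net slip = dip-slip / sin(rake) = 4.571 / sin(53.5°) = 5.687 m
rate = 5.687 m / 217 years = 0.0262 m/yr = 2.62 cm/yr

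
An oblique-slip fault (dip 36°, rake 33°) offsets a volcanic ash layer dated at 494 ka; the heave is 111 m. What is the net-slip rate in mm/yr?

dip-slip = heave / cos(dip) = 111 / cos(36°) = 137.2 m
net slip = dip-slip / sin(rake) = 137.2 / sin(33°) = 251.9 m
rate = 251.9 m / 494 ka = 0.000510 m/yr = 0.510 mm/yr

0.510 mm/yr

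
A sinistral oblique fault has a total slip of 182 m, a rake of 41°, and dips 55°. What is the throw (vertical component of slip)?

dip-slip = net slip × sin(rake) = 182 m × sin(41°) = 119.4 m
throw = dip-slip × sin(dip) = 119.4 × sin(55°) = 97.8 m

97.8 m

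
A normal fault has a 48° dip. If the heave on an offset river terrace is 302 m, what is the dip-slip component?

dip-slip = heave / cos(dip) = 302 / cos(48°) = 451 m

451 m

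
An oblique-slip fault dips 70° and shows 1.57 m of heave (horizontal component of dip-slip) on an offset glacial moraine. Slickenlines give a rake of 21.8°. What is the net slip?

dip-slip = heave / cos(dip) = 1.57 / cos(70°) = 4.590 m
net slip = dip-slip / sin(rake) = 4.590 / sin(21.8°) = 12.4 m

12.4 m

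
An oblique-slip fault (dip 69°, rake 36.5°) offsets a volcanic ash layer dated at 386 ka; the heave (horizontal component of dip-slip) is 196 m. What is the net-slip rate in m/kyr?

2.38 m/kyr

dip-slip = heave / cos(dip) = 196 / cos(69°) = 546.9 m
net slip = dip-slip / sin(rake) = 546.9 / sin(36.5°) = 919.5 m
rate = 919.5 m / 386 ka = 0.00238 m/yr = 2.38 m/kyr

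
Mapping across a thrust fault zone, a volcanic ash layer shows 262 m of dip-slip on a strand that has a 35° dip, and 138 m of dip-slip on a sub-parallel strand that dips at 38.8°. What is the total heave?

heave_A = 262 × cos(35°) = 214.6 m
heave_B = 138 × cos(38.8°) = 107.5 m
total = 214.6 + 107.5 = 322 m

322 m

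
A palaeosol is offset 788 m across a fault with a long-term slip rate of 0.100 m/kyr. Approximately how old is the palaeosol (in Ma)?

age = offset / rate = 788 m / (0.100 m/kyr) = 7.88e+06 yr = 7.88 Ma

7.88 Ma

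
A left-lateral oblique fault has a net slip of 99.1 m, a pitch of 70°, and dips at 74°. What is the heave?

25.7 m

dip-slip = net slip × sin(rake) = 99.1 m × sin(70°) = 93.12 m
heave = dip-slip × cos(dip) = 93.12 × cos(74°) = 25.7 m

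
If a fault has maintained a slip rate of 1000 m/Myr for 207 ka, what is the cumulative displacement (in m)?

207 m

slip = rate × time = 1000 m/Myr × 207 ka = 207 m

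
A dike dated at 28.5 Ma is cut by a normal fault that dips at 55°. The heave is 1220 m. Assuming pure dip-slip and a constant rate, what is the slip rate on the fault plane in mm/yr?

dip-slip = heave / cos(dip) = 1220 m / cos(55°) = 2127 m
rate = 2127 m / 28.5 Ma = 0.0000746 m/yr = 0.0746 mm/yr

0.0746 mm/yr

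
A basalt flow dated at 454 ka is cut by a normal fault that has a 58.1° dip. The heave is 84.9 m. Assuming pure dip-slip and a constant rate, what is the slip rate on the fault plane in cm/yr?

dip-slip = heave / cos(dip) = 84.9 m / cos(58.1°) = 160.7 m
rate = 160.7 m / 454 ka = 0.000354 m/yr = 0.0354 cm/yr

0.0354 cm/yr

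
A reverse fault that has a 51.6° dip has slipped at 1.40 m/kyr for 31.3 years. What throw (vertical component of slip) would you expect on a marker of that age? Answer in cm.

dip-slip = rate × time = 1.40 m/kyr × 31.3 years = 0.04382 m
throw = dip-slip × sin(dip) = 0.04382 × sin(51.6°) = 0.0343 m = 3.43 cm

3.43 cm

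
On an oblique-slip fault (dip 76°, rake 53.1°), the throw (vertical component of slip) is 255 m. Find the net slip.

329 m

dip-slip = throw / sin(dip) = 255 / sin(76°) = 262.8 m
net slip = dip-slip / sin(rake) = 262.8 / sin(53.1°) = 329 m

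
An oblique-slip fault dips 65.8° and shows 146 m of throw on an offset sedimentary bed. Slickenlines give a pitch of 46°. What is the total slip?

dip-slip = throw / sin(dip) = 146 / sin(65.8°) = 160.1 m
net slip = dip-slip / sin(rake) = 160.1 / sin(46°) = 223 m

223 m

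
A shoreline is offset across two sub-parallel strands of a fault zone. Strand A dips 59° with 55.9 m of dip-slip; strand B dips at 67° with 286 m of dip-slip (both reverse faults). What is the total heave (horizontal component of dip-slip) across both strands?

141 m

heave_A = 55.9 × cos(59°) = 28.79 m
heave_B = 286 × cos(67°) = 111.7 m
total = 28.79 + 111.7 = 141 m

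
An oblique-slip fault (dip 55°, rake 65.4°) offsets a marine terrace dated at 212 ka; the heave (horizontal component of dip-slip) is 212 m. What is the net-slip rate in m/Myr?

1920 m/Myr

dip-slip = heave / cos(dip) = 212 / cos(55°) = 369.6 m
net slip = dip-slip / sin(rake) = 369.6 / sin(65.4°) = 406.5 m
rate = 406.5 m / 212 ka = 0.00192 m/yr = 1920 m/Myr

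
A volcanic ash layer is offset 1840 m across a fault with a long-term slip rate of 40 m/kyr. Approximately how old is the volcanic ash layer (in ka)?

46 ka

age = offset / rate = 1840 m / (40 m/kyr) = 46000 yr = 46 ka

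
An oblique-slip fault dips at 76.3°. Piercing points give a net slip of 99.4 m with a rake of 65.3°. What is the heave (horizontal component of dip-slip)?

dip-slip = net slip × sin(rake) = 99.4 m × sin(65.3°) = 90.31 m
heave = dip-slip × cos(dip) = 90.31 × cos(76.3°) = 21.4 m

21.4 m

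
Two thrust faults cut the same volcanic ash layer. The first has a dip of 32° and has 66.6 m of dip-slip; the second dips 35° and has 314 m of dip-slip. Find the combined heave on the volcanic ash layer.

heave_A = 66.6 × cos(32°) = 56.48 m
heave_B = 314 × cos(35°) = 257.2 m
total = 56.48 + 257.2 = 314 m

314 m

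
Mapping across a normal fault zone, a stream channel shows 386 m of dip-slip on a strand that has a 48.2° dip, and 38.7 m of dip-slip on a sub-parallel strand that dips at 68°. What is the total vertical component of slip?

324 m

throw_A = 386 × sin(48.2°) = 287.8 m
throw_B = 38.7 × sin(68°) = 35.88 m
total = 287.8 + 35.88 = 324 m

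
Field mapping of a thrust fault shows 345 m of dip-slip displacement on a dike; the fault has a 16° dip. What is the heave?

heave = dip-slip × cos(dip) = 345 m × cos(16°) = 332 m

332 m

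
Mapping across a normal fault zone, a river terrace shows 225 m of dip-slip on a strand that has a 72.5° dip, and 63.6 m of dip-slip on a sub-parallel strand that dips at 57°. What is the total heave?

102 m

heave_A = 225 × cos(72.5°) = 67.66 m
heave_B = 63.6 × cos(57°) = 34.64 m
total = 67.66 + 34.64 = 102 m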